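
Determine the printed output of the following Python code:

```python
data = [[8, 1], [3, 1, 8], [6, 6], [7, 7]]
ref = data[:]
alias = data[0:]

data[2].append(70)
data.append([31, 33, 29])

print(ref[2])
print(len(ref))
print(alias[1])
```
[6, 6, 70]
4
[3, 1, 8]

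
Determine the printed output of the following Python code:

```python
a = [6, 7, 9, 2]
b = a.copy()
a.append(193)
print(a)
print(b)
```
[6, 7, 9, 2, 193]
[6, 7, 9, 2]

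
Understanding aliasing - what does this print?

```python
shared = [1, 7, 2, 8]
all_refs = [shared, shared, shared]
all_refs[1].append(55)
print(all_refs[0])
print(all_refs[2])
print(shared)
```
[1, 7, 2, 8, 55]
[1, 7, 2, 8, 55]
[1, 7, 2, 8, 55]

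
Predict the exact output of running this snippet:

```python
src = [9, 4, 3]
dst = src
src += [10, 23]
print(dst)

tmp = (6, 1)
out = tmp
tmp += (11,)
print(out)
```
[9, 4, 3, 10, 23]
(6, 1)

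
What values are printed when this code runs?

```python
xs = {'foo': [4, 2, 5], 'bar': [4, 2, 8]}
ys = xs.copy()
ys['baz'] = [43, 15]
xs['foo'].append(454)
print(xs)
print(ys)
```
{'foo': [4, 2, 5, 454], 'bar': [4, 2, 8]}
{'foo': [4, 2, 5, 454], 'bar': [4, 2, 8], 'baz': [43, 15]}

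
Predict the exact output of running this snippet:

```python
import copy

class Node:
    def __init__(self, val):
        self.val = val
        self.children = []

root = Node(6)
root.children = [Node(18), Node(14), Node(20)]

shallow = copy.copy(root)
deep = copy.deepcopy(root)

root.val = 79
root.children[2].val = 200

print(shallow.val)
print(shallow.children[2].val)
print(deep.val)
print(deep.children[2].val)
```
6
200
6
20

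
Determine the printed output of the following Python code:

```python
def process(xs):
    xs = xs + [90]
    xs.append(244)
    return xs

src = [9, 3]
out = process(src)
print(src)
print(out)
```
[9, 3]
[9, 3, 90, 244]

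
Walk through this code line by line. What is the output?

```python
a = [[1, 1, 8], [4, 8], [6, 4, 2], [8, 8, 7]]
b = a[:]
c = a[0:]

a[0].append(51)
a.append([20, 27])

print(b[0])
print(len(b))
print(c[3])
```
[1, 1, 8, 51]
4
[8, 8, 7]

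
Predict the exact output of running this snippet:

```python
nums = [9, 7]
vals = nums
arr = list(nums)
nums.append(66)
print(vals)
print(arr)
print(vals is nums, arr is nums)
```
[9, 7, 66]
[9, 7]
True False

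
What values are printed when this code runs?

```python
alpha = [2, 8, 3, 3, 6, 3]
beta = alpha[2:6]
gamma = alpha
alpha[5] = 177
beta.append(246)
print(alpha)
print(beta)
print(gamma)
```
[2, 8, 3, 3, 6, 177]
[3, 3, 6, 3, 246]
[2, 8, 3, 3, 6, 177]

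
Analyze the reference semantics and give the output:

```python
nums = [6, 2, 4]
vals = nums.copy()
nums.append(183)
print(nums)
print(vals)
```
[6, 2, 4, 183]
[6, 2, 4]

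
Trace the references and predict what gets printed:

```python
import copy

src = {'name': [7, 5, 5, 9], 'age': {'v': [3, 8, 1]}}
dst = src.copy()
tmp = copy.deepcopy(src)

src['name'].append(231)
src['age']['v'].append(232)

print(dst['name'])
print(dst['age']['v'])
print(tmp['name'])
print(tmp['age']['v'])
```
[7, 5, 5, 9, 231]
[3, 8, 1, 232]
[7, 5, 5, 9]
[3, 8, 1]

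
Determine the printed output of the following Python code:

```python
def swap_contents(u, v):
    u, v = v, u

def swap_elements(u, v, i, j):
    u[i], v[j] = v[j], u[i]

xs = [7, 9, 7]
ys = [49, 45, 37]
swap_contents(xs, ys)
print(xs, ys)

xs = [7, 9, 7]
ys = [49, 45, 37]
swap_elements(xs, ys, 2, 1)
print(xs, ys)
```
[7, 9, 7] [49, 45, 37]
[7, 9, 45] [49, 7, 37]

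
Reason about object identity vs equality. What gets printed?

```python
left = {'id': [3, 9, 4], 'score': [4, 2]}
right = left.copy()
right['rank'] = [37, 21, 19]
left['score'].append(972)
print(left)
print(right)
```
{'id': [3, 9, 4], 'score': [4, 2, 972]}
{'id': [3, 9, 4], 'score': [4, 2, 972], 'rank': [37, 21, 19]}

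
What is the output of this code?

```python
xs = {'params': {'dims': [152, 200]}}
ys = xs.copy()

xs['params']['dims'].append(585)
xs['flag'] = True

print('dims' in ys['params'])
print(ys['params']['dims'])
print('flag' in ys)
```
True
[152, 200, 585]
False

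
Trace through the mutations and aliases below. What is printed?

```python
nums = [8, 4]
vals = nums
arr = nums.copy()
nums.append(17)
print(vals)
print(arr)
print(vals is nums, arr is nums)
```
[8, 4, 17]
[8, 4]
True False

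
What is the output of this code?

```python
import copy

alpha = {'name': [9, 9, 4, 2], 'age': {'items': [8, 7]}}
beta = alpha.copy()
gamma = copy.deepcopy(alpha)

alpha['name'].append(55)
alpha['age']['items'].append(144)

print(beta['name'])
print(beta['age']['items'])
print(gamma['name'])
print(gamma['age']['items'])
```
[9, 9, 4, 2, 55]
[8, 7, 144]
[9, 9, 4, 2]
[8, 7]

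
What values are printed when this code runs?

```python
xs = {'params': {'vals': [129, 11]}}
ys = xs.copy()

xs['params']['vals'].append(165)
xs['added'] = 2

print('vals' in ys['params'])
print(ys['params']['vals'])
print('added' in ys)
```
True
[129, 11, 165]
False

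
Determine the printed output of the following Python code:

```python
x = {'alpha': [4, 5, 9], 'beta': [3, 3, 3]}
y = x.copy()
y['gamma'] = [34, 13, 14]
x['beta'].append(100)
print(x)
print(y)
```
{'alpha': [4, 5, 9], 'beta': [3, 3, 3, 100]}
{'alpha': [4, 5, 9], 'beta': [3, 3, 3, 100], 'gamma': [34, 13, 14]}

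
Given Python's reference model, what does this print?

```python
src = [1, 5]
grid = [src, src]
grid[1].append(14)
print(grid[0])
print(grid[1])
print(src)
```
[1, 5, 14]
[1, 5, 14]
[1, 5, 14]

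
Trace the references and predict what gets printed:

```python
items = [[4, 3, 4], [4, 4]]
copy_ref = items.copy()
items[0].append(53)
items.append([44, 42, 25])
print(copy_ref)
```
[[4, 3, 4, 53], [4, 4]]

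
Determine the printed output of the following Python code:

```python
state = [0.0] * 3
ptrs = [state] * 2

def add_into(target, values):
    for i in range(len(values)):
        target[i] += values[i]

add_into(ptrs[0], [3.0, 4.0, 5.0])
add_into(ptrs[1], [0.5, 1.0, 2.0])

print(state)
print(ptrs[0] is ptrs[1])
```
[3.5, 5.0, 7.0]
True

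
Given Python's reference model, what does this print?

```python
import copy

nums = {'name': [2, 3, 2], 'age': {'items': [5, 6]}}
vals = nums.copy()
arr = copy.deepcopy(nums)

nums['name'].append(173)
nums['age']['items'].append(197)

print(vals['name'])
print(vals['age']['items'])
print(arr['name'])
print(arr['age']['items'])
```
[2, 3, 2, 173]
[5, 6, 197]
[2, 3, 2]
[5, 6]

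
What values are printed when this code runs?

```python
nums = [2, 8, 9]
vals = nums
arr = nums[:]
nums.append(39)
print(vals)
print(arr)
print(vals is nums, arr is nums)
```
[2, 8, 9, 39]
[2, 8, 9]
True False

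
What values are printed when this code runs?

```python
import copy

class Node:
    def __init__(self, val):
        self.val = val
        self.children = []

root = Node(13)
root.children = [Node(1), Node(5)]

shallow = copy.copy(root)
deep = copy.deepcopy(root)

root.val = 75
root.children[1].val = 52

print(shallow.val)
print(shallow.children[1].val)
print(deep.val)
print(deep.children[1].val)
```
13
52
13
5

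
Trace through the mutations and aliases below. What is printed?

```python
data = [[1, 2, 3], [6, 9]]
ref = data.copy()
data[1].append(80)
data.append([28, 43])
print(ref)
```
[[1, 2, 3], [6, 9, 80]]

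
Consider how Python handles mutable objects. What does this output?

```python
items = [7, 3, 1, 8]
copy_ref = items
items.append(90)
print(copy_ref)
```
[7, 3, 1, 8, 90]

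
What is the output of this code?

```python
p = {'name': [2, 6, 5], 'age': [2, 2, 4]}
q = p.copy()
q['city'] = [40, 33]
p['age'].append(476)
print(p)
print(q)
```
{'name': [2, 6, 5], 'age': [2, 2, 4, 476]}
{'name': [2, 6, 5], 'age': [2, 2, 4, 476], 'city': [40, 33]}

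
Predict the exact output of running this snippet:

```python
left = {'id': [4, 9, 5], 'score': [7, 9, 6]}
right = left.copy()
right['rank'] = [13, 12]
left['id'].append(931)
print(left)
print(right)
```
{'id': [4, 9, 5, 931], 'score': [7, 9, 6]}
{'id': [4, 9, 5, 931], 'score': [7, 9, 6], 'rank': [13, 12]}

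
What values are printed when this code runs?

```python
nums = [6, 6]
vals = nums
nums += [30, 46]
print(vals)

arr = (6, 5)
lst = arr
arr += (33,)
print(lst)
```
[6, 6, 30, 46]
(6, 5)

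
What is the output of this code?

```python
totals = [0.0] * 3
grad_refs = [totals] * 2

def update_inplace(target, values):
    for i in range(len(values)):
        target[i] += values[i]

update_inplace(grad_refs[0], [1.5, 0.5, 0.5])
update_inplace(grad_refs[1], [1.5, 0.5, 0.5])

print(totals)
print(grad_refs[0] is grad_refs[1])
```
[3.0, 1.0, 1.0]
True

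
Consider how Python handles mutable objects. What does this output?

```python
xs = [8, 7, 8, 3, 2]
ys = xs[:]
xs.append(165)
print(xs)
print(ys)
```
[8, 7, 8, 3, 2, 165]
[8, 7, 8, 3, 2]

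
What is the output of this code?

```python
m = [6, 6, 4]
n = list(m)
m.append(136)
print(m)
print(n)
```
[6, 6, 4, 136]
[6, 6, 4]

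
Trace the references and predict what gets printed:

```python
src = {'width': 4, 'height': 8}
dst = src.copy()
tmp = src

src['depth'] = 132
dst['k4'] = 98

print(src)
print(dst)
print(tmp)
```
{'width': 4, 'height': 8, 'depth': 132}
{'width': 4, 'height': 8, 'k4': 98}
{'width': 4, 'height': 8, 'depth': 132}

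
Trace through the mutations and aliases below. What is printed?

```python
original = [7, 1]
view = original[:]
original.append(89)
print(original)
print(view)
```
[7, 1, 89]
[7, 1]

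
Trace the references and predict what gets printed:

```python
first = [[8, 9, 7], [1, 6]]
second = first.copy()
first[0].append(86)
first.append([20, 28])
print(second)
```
[[8, 9, 7, 86], [1, 6]]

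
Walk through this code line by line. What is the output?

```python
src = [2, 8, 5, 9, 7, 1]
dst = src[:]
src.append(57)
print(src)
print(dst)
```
[2, 8, 5, 9, 7, 1, 57]
[2, 8, 5, 9, 7, 1]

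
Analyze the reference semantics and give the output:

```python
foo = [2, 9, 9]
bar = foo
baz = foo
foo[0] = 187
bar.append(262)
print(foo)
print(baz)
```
[187, 9, 9, 262]
[187, 9, 9, 262]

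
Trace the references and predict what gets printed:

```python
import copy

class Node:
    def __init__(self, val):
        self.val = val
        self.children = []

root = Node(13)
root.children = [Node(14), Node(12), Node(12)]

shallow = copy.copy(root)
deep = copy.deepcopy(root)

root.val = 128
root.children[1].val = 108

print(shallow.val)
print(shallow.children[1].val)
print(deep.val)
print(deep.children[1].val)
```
13
108
13
12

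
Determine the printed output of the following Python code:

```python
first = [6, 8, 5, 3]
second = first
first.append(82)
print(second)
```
[6, 8, 5, 3, 82]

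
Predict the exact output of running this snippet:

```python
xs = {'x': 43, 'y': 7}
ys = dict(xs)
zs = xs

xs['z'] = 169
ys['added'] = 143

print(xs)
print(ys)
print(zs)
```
{'x': 43, 'y': 7, 'z': 169}
{'x': 43, 'y': 7, 'added': 143}
{'x': 43, 'y': 7, 'z': 169}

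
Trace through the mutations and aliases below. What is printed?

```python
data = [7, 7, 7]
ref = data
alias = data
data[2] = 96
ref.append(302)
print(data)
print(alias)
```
[7, 7, 96, 302]
[7, 7, 96, 302]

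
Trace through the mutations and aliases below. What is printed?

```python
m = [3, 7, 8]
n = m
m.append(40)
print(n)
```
[3, 7, 8, 40]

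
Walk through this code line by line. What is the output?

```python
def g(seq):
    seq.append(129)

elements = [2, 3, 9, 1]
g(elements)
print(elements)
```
[2, 3, 9, 1, 129]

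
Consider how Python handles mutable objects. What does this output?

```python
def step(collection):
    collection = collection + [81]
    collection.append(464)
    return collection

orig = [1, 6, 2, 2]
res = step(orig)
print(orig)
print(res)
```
[1, 6, 2, 2]
[1, 6, 2, 2, 81, 464]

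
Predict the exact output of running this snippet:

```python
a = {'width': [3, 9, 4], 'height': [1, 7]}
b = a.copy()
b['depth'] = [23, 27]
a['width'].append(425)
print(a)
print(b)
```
{'width': [3, 9, 4, 425], 'height': [1, 7]}
{'width': [3, 9, 4, 425], 'height': [1, 7], 'depth': [23, 27]}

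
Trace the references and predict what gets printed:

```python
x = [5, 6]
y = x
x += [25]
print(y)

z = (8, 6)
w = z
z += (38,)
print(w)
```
[5, 6, 25]
(8, 6)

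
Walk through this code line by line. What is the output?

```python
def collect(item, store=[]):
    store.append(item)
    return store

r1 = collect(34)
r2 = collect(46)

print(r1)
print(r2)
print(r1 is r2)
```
[34, 46]
[34, 46]
True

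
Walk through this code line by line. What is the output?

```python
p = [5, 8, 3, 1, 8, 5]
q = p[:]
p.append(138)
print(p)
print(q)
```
[5, 8, 3, 1, 8, 5, 138]
[5, 8, 3, 1, 8, 5]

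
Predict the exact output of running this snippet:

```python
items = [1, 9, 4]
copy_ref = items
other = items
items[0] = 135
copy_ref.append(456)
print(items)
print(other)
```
[135, 9, 4, 456]
[135, 9, 4, 456]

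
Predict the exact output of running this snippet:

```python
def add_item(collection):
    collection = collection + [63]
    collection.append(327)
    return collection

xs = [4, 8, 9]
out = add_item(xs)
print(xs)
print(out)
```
[4, 8, 9]
[4, 8, 9, 63, 327]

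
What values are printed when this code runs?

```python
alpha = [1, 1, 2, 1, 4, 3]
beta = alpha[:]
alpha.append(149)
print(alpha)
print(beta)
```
[1, 1, 2, 1, 4, 3, 149]
[1, 1, 2, 1, 4, 3]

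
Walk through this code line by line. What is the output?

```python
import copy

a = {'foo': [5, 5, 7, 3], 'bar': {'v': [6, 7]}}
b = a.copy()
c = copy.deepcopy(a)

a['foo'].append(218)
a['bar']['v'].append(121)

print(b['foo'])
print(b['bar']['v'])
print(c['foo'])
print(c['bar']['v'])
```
[5, 5, 7, 3, 218]
[6, 7, 121]
[5, 5, 7, 3]
[6, 7]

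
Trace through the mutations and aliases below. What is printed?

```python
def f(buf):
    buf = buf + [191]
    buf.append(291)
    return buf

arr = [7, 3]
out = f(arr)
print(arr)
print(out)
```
[7, 3]
[7, 3, 191, 291]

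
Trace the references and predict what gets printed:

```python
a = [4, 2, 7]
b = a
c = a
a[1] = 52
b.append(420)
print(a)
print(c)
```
[4, 52, 7, 420]
[4, 52, 7, 420]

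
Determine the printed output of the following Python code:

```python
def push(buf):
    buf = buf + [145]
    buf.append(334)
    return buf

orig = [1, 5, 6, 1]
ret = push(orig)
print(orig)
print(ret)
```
[1, 5, 6, 1]
[1, 5, 6, 1, 145, 334]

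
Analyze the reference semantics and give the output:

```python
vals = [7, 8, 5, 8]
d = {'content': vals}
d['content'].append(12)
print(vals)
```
[7, 8, 5, 8, 12]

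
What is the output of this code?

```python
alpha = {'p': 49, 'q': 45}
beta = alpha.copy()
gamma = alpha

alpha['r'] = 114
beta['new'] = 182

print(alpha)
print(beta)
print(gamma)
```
{'p': 49, 'q': 45, 'r': 114}
{'p': 49, 'q': 45, 'new': 182}
{'p': 49, 'q': 45, 'r': 114}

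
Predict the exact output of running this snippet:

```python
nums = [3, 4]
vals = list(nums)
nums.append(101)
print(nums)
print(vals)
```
[3, 4, 101]
[3, 4]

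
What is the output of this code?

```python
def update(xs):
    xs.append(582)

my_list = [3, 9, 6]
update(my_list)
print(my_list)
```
[3, 9, 6, 582]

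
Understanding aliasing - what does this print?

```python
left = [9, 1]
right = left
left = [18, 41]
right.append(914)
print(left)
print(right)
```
[18, 41]
[9, 1, 914]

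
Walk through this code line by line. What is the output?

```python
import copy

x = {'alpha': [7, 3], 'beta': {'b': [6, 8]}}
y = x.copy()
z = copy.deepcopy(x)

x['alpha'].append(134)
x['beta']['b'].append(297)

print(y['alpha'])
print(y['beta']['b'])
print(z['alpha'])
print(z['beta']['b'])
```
[7, 3, 134]
[6, 8, 297]
[7, 3]
[6, 8]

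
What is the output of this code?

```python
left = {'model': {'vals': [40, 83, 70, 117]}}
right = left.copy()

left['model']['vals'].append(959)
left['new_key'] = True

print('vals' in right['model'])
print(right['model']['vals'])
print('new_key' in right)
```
True
[40, 83, 70, 117, 959]
False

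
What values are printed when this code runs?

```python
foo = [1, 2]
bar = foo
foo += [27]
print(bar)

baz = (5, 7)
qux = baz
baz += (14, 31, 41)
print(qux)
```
[1, 2, 27]
(5, 7)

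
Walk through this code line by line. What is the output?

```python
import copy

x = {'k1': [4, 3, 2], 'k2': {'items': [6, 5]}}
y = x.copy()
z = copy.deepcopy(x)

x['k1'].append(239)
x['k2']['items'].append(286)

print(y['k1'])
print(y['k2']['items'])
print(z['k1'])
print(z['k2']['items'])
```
[4, 3, 2, 239]
[6, 5, 286]
[4, 3, 2]
[6, 5]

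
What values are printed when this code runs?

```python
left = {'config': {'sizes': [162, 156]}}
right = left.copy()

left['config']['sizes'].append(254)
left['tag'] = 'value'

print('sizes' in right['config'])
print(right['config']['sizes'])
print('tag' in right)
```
True
[162, 156, 254]
False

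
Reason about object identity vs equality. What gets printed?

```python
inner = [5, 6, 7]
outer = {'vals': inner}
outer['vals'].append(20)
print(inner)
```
[5, 6, 7, 20]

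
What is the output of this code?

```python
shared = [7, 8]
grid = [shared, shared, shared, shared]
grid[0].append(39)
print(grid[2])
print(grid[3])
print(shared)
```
[7, 8, 39]
[7, 8, 39]
[7, 8, 39]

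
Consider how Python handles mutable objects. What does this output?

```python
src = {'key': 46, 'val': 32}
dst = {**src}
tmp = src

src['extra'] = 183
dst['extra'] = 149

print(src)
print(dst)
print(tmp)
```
{'key': 46, 'val': 32, 'extra': 183}
{'key': 46, 'val': 32, 'extra': 149}
{'key': 46, 'val': 32, 'extra': 183}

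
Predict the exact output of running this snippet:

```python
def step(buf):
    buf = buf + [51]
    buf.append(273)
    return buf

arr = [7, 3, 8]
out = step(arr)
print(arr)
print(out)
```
[7, 3, 8]
[7, 3, 8, 51, 273]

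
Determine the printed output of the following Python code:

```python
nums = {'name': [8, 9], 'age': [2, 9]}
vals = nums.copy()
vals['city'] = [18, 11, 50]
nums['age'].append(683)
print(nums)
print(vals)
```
{'name': [8, 9], 'age': [2, 9, 683]}
{'name': [8, 9], 'age': [2, 9, 683], 'city': [18, 11, 50]}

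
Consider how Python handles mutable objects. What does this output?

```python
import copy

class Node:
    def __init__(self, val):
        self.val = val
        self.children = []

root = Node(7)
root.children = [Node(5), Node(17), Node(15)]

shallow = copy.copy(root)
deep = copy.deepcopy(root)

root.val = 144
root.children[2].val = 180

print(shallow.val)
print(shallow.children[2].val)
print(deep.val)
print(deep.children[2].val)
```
7
180
7
15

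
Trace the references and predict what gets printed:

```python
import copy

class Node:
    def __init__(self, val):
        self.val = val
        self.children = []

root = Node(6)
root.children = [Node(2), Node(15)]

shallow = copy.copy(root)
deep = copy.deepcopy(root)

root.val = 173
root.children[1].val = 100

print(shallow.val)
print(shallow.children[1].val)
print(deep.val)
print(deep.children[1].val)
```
6
100
6
15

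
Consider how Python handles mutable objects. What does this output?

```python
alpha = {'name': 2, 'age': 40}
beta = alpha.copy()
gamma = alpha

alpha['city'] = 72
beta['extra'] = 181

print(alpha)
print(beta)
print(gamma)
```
{'name': 2, 'age': 40, 'city': 72}
{'name': 2, 'age': 40, 'extra': 181}
{'name': 2, 'age': 40, 'city': 72}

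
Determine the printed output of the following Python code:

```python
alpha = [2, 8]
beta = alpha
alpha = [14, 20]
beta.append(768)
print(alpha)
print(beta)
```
[14, 20]
[2, 8, 768]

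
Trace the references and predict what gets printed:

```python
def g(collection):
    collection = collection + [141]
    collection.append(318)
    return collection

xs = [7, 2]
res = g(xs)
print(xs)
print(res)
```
[7, 2]
[7, 2, 141, 318]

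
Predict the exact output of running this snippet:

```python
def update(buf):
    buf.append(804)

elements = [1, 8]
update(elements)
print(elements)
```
[1, 8, 804]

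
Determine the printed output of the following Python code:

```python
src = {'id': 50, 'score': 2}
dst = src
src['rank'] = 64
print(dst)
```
{'id': 50, 'score': 2, 'rank': 64}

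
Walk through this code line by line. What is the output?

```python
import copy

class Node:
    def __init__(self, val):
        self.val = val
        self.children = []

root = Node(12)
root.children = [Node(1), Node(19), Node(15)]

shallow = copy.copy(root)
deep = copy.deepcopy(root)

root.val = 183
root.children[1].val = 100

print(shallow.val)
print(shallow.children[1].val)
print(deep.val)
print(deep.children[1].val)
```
12
100
12
19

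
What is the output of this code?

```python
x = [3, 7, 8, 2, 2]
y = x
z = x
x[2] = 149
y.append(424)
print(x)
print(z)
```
[3, 7, 149, 2, 2, 424]
[3, 7, 149, 2, 2, 424]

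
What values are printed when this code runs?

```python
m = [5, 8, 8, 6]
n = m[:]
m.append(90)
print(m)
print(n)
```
[5, 8, 8, 6, 90]
[5, 8, 8, 6]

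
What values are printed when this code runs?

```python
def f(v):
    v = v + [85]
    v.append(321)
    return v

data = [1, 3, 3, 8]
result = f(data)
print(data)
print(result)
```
[1, 3, 3, 8]
[1, 3, 3, 8, 85, 321]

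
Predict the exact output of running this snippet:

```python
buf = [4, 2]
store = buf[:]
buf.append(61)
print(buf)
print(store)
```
[4, 2, 61]
[4, 2]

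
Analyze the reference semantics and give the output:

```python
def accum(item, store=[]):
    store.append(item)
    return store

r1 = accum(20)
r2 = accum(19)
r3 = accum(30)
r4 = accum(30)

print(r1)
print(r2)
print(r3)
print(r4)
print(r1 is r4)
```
[20, 19, 30, 30]
[20, 19, 30, 30]
[20, 19, 30, 30]
[20, 19, 30, 30]
True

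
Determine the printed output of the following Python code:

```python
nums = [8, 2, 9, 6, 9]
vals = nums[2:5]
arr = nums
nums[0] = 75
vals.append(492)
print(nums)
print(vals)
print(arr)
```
[75, 2, 9, 6, 9]
[9, 6, 9, 492]
[75, 2, 9, 6, 9]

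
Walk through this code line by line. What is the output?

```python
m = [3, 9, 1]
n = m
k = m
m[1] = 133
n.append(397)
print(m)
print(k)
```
[3, 133, 1, 397]
[3, 133, 1, 397]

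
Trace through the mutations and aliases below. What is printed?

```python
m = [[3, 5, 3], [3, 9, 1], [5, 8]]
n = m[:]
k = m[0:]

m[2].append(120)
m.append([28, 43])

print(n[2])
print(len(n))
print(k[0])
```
[5, 8, 120]
3
[3, 5, 3]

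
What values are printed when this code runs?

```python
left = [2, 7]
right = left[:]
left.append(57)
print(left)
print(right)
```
[2, 7, 57]
[2, 7]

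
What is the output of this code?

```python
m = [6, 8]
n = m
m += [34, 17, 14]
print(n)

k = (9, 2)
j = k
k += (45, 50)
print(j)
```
[6, 8, 34, 17, 14]
(9, 2)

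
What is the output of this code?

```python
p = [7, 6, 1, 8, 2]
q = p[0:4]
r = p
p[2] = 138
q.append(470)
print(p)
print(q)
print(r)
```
[7, 6, 138, 8, 2]
[7, 6, 1, 8, 470]
[7, 6, 138, 8, 2]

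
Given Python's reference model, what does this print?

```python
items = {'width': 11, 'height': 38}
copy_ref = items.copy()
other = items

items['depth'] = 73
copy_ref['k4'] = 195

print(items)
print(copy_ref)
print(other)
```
{'width': 11, 'height': 38, 'depth': 73}
{'width': 11, 'height': 38, 'k4': 195}
{'width': 11, 'height': 38, 'depth': 73}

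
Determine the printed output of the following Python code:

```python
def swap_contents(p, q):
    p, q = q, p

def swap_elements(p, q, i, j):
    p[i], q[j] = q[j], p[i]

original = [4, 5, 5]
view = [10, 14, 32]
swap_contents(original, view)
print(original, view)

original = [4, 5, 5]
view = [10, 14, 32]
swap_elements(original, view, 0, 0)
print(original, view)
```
[4, 5, 5] [10, 14, 32]
[10, 5, 5] [4, 14, 32]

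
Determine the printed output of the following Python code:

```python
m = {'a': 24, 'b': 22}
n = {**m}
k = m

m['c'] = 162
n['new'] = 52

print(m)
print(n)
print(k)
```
{'a': 24, 'b': 22, 'c': 162}
{'a': 24, 'b': 22, 'new': 52}
{'a': 24, 'b': 22, 'c': 162}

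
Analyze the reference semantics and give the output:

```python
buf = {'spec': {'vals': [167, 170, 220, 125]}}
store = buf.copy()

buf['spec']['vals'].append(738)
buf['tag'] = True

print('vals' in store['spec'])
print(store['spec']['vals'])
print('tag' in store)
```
True
[167, 170, 220, 125, 738]
False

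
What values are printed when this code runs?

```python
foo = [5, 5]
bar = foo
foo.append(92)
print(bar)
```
[5, 5, 92]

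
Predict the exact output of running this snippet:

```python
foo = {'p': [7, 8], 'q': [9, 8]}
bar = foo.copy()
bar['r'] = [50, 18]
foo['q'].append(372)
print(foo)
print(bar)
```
{'p': [7, 8], 'q': [9, 8, 372]}
{'p': [7, 8], 'q': [9, 8, 372], 'r': [50, 18]}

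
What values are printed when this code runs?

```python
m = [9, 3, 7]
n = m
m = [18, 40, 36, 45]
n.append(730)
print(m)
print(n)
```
[18, 40, 36, 45]
[9, 3, 7, 730]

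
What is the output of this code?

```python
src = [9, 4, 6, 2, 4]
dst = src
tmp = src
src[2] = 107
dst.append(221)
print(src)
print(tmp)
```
[9, 4, 107, 2, 4, 221]
[9, 4, 107, 2, 4, 221]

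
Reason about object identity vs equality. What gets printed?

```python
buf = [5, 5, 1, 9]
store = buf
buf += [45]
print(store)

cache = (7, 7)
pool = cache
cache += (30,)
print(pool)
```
[5, 5, 1, 9, 45]
(7, 7)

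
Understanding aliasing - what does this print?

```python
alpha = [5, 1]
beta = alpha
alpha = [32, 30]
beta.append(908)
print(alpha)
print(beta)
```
[32, 30]
[5, 1, 908]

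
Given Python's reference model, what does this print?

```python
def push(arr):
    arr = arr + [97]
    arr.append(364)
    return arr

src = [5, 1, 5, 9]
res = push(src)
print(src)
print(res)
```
[5, 1, 5, 9]
[5, 1, 5, 9, 97, 364]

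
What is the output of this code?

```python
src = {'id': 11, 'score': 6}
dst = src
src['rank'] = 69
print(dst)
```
{'id': 11, 'score': 6, 'rank': 69}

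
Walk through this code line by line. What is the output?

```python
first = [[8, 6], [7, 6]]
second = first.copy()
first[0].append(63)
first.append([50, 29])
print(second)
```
[[8, 6, 63], [7, 6]]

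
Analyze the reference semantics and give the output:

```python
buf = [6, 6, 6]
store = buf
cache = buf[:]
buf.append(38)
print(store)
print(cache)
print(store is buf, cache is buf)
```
[6, 6, 6, 38]
[6, 6, 6]
True False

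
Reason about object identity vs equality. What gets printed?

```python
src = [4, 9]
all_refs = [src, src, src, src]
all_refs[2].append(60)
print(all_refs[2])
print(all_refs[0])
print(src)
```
[4, 9, 60]
[4, 9, 60]
[4, 9, 60]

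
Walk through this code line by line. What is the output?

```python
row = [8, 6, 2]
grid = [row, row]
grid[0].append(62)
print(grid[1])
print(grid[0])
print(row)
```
[8, 6, 2, 62]
[8, 6, 2, 62]
[8, 6, 2, 62]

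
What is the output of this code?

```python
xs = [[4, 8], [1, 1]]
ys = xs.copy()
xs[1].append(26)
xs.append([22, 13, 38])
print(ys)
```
[[4, 8], [1, 1, 26]]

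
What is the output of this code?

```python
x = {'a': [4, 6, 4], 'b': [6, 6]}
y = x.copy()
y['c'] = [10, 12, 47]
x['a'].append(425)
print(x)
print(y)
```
{'a': [4, 6, 4, 425], 'b': [6, 6]}
{'a': [4, 6, 4, 425], 'b': [6, 6], 'c': [10, 12, 47]}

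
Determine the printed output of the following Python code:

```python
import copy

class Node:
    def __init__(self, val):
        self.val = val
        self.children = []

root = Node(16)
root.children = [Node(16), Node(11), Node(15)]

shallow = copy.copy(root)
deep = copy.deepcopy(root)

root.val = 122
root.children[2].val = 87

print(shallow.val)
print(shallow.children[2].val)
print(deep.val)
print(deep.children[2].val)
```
16
87
16
15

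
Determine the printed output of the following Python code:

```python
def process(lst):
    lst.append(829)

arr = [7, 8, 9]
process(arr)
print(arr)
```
[7, 8, 9, 829]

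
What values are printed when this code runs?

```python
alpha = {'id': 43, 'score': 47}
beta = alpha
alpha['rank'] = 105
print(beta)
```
{'id': 43, 'score': 47, 'rank': 105}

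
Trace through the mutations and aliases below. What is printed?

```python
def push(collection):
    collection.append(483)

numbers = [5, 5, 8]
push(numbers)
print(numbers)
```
[5, 5, 8, 483]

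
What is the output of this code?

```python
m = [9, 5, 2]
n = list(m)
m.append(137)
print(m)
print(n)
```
[9, 5, 2, 137]
[9, 5, 2]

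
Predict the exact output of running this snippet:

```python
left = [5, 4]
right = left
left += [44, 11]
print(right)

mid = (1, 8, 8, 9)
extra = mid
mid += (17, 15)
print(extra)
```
[5, 4, 44, 11]
(1, 8, 8, 9)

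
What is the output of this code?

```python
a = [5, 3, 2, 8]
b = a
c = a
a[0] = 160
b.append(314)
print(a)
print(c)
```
[160, 3, 2, 8, 314]
[160, 3, 2, 8, 314]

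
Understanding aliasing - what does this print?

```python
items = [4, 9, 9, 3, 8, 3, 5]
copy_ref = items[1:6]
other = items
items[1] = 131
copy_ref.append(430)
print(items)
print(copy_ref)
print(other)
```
[4, 131, 9, 3, 8, 3, 5]
[9, 9, 3, 8, 3, 430]
[4, 131, 9, 3, 8, 3, 5]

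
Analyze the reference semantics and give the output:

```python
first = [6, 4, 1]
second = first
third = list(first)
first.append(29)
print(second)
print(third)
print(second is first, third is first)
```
[6, 4, 1, 29]
[6, 4, 1]
True False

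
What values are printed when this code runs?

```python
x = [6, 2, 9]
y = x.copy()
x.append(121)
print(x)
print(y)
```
[6, 2, 9, 121]
[6, 2, 9]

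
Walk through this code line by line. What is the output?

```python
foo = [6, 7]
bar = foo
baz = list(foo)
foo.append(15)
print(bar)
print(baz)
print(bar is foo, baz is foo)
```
[6, 7, 15]
[6, 7]
True False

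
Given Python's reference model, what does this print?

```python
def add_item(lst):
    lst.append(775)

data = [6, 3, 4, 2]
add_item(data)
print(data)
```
[6, 3, 4, 2, 775]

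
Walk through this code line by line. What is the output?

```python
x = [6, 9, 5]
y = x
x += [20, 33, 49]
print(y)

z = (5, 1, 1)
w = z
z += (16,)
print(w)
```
[6, 9, 5, 20, 33, 49]
(5, 1, 1)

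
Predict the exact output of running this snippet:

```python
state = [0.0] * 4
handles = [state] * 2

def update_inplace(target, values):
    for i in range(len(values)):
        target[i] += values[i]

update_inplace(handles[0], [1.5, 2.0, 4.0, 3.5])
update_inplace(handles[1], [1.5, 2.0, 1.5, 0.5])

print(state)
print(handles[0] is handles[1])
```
[3.0, 4.0, 5.5, 4.0]
True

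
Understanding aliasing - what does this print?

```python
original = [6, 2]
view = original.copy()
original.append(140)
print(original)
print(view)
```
[6, 2, 140]
[6, 2]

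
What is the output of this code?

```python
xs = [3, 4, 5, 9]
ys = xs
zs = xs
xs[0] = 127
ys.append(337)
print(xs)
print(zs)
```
[127, 4, 5, 9, 337]
[127, 4, 5, 9, 337]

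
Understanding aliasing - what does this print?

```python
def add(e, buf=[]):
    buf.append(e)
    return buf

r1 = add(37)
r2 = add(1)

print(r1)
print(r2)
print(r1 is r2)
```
[37, 1]
[37, 1]
True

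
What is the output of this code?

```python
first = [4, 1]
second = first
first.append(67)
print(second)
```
[4, 1, 67]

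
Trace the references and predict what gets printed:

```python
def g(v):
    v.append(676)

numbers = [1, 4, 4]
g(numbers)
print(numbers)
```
[1, 4, 4, 676]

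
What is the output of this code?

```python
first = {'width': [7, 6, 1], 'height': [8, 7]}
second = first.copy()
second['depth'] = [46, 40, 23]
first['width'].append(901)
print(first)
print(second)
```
{'width': [7, 6, 1, 901], 'height': [8, 7]}
{'width': [7, 6, 1, 901], 'height': [8, 7], 'depth': [46, 40, 23]}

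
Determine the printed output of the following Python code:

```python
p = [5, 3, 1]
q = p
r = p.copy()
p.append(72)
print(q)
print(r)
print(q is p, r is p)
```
[5, 3, 1, 72]
[5, 3, 1]
True False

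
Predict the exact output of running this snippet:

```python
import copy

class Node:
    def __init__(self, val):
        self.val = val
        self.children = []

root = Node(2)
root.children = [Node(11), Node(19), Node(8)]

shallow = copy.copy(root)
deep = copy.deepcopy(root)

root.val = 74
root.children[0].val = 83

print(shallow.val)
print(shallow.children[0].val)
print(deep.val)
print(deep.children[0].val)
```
2
83
2
11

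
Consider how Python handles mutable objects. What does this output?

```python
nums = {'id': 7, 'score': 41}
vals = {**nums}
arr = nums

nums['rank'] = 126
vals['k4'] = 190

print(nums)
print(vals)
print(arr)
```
{'id': 7, 'score': 41, 'rank': 126}
{'id': 7, 'score': 41, 'k4': 190}
{'id': 7, 'score': 41, 'rank': 126}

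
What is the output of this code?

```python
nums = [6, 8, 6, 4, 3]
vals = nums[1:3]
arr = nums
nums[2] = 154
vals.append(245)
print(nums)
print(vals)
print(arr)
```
[6, 8, 154, 4, 3]
[8, 6, 245]
[6, 8, 154, 4, 3]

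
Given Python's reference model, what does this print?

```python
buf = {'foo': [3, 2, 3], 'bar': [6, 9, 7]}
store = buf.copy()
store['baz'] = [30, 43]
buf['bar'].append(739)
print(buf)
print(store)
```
{'foo': [3, 2, 3], 'bar': [6, 9, 7, 739]}
{'foo': [3, 2, 3], 'bar': [6, 9, 7, 739], 'baz': [30, 43]}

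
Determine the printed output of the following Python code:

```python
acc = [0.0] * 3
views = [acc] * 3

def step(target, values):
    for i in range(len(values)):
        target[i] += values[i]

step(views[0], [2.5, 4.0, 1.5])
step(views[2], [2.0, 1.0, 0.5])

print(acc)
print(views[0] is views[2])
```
[4.5, 5.0, 2.0]
True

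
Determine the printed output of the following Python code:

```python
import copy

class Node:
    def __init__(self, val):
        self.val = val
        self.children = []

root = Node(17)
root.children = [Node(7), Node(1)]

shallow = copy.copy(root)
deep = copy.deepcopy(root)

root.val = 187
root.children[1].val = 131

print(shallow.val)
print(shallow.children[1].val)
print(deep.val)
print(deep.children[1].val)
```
17
131
17
1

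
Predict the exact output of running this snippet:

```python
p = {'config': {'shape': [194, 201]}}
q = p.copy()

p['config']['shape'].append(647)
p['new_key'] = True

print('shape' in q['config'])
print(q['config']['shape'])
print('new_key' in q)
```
True
[194, 201, 647]
False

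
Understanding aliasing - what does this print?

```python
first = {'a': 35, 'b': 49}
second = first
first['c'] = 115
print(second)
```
{'a': 35, 'b': 49, 'c': 115}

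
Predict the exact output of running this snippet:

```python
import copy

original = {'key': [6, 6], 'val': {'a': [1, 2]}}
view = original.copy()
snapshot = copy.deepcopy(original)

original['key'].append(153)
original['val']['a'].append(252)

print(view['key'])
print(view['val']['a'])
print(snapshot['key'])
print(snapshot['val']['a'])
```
[6, 6, 153]
[1, 2, 252]
[6, 6]
[1, 2]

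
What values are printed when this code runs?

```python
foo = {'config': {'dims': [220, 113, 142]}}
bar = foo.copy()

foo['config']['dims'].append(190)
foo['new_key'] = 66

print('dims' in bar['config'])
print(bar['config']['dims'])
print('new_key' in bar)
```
True
[220, 113, 142, 190]
False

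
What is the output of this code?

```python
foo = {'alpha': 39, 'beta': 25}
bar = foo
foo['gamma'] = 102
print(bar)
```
{'alpha': 39, 'beta': 25, 'gamma': 102}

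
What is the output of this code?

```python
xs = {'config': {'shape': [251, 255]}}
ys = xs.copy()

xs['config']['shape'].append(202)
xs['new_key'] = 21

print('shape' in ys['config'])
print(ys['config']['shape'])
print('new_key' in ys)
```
True
[251, 255, 202]
False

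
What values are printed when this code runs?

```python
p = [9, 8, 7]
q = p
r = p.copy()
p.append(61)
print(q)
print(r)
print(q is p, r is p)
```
[9, 8, 7, 61]
[9, 8, 7]
True False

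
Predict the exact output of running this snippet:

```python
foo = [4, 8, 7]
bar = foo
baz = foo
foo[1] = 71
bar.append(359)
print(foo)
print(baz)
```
[4, 71, 7, 359]
[4, 71, 7, 359]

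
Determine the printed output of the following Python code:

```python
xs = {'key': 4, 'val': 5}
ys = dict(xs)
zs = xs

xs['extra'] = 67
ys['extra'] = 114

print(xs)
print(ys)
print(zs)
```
{'key': 4, 'val': 5, 'extra': 67}
{'key': 4, 'val': 5, 'extra': 114}
{'key': 4, 'val': 5, 'extra': 67}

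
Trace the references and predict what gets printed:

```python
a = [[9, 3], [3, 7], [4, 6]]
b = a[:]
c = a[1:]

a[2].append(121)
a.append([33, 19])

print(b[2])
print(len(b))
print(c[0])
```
[4, 6, 121]
3
[3, 7]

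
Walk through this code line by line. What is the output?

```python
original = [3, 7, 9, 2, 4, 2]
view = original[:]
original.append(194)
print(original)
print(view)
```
[3, 7, 9, 2, 4, 2, 194]
[3, 7, 9, 2, 4, 2]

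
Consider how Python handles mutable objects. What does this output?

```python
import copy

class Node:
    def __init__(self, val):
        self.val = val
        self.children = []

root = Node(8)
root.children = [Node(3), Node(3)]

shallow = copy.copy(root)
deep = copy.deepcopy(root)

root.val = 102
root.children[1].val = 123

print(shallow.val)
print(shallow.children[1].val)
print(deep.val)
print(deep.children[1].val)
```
8
123
8
3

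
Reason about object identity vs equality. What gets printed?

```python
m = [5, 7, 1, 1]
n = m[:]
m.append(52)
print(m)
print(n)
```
[5, 7, 1, 1, 52]
[5, 7, 1, 1]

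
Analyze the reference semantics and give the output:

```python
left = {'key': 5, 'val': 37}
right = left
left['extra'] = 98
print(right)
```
{'key': 5, 'val': 37, 'extra': 98}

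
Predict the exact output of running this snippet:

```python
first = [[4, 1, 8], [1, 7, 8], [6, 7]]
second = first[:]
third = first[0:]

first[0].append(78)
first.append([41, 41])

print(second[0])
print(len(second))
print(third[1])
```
[4, 1, 8, 78]
3
[1, 7, 8]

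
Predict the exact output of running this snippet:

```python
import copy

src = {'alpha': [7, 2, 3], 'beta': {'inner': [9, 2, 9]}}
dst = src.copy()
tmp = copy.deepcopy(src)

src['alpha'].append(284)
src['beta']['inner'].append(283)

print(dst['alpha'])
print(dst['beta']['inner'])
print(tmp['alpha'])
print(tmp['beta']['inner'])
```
[7, 2, 3, 284]
[9, 2, 9, 283]
[7, 2, 3]
[9, 2, 9]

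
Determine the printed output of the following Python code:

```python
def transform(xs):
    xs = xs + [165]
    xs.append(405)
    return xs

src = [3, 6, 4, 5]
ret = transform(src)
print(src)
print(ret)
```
[3, 6, 4, 5]
[3, 6, 4, 5, 165, 405]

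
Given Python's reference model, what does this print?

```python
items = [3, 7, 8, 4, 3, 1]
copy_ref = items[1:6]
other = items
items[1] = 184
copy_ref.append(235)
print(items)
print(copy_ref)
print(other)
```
[3, 184, 8, 4, 3, 1]
[7, 8, 4, 3, 1, 235]
[3, 184, 8, 4, 3, 1]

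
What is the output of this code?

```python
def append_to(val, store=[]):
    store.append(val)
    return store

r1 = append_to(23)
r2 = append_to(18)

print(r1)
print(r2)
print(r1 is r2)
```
[23, 18]
[23, 18]
True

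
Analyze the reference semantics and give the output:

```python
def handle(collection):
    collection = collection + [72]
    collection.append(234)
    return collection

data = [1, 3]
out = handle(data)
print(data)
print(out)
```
[1, 3]
[1, 3, 72, 234]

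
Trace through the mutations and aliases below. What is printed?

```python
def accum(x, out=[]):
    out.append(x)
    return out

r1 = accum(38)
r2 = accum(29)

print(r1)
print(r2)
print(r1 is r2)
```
[38, 29]
[38, 29]
True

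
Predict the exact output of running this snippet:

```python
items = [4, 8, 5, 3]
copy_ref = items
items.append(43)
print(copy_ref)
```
[4, 8, 5, 3, 43]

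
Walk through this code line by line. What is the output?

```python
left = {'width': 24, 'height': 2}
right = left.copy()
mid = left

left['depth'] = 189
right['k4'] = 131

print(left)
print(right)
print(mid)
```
{'width': 24, 'height': 2, 'depth': 189}
{'width': 24, 'height': 2, 'k4': 131}
{'width': 24, 'height': 2, 'depth': 189}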